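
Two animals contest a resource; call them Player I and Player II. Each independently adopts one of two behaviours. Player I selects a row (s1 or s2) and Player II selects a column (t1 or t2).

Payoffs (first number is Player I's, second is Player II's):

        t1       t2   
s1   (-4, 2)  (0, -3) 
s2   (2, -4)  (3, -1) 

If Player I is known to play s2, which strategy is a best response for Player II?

t2

Against s2, Player II earns -4 from t1 and -1 from t2.
So t2 is the best response.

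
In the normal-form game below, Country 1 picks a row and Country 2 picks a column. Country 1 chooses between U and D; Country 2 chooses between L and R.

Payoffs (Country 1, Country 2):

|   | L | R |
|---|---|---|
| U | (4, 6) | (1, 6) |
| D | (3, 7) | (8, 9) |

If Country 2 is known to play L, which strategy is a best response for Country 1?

U

Against L, Country 1 earns 4 from U and 3 from D.
So U is the best response.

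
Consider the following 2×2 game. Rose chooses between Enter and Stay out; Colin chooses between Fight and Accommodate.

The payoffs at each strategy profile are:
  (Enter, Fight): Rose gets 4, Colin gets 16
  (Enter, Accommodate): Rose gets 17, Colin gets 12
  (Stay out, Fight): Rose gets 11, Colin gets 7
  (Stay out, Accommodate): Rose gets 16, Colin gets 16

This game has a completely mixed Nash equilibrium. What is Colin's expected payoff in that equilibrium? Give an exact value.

First find p, the probability Rose plays Enter, from Colin's indifference between Fight and Accommodate: 16p + 7(1−p) = 12p + 16(1−p), giving p = 9/13.
Since Colin is indifferent in equilibrium, Colin's expected payoff equals the payoff from either column against (9/13, 4/13). Using Fight: 16(9/13) + 7(4/13) = 172/13.

172/13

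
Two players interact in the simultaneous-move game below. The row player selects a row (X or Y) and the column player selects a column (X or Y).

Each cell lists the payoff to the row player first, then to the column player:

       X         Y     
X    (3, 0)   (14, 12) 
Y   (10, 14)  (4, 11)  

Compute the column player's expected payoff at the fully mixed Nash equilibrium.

First find x, the probability the row player plays X, from the column player's indifference between X and Y: 14(1−x) = 12x + 11(1−x), giving x = 1/5.
Since the column player is indifferent in equilibrium, the column player's expected payoff equals the payoff from either column against (1/5, 4/5). Using X: 14(4/5) = 56/5.

56/5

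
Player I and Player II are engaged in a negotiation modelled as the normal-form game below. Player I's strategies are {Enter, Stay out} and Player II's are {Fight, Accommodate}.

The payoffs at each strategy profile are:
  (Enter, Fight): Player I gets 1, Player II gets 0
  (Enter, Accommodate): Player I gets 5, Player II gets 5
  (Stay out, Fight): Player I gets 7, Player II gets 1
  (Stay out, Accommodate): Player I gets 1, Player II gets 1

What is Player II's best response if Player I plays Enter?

Accommodate

Against Enter, Player II earns 0 from Fight and 5 from Accommodate.
So Accommodate is the best response.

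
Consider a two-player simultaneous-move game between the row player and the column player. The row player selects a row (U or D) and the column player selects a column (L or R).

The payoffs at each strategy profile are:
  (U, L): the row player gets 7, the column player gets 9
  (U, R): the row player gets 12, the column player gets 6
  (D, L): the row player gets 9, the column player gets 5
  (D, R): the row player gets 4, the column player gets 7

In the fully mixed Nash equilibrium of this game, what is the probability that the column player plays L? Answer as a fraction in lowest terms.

Let y be the probability that the column player plays L. In a completely mixed equilibrium, the row player must be indifferent between U and D.
The row player's expected payoff from U is 7y + 12(1−y); from D it is 9y + 4(1−y).
Setting these equal: −5y + 12 = 5y + 4, so y = 4/5.

4/5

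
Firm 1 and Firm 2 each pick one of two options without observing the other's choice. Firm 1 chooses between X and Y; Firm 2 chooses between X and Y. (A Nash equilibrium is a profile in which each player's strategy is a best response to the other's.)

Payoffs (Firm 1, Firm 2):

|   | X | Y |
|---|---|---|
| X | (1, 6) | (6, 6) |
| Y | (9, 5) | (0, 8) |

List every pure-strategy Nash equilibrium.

(X, Y)

(X, X): Firm 1 prefers Y (9 > 1) — not an equilibrium.
(X, Y): Firm 1 gets 6 ≥ 0 from Y, and Firm 2 gets 6 ≥ 6 from X — Nash equilibrium.
(Y, X): Firm 2 prefers Y (8 > 5) — not an equilibrium.
(Y, Y): Firm 1 prefers X (6 > 0) — not an equilibrium.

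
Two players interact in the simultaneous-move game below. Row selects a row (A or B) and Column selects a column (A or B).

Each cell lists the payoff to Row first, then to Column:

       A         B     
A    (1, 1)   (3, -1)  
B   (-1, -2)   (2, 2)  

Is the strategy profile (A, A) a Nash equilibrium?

At (A, A), Row earns 1; switching to B would give -1, so Row has no profitable deviation.
Column earns 1; switching to B would give -1, so Column has no profitable deviation.
Neither player can gain by a unilateral deviation, so this profile is a Nash equilibrium.

Yes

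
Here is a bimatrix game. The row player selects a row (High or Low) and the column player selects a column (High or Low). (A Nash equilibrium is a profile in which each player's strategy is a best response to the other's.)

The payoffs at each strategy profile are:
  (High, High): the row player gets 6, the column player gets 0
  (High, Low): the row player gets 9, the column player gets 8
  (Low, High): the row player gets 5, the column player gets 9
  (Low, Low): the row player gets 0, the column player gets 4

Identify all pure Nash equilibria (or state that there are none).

(High, Low)

(High, High): the column player prefers Low (8 > 0) — not an equilibrium.
(High, Low): the row player gets 9 ≥ 0 from Low, and the column player gets 8 ≥ 0 from High — Nash equilibrium.
(Low, High): the row player prefers High (6 > 5) — not an equilibrium.
(Low, Low): the row player prefers High (9 > 0); the column player prefers High (9 > 4) — not an equilibrium.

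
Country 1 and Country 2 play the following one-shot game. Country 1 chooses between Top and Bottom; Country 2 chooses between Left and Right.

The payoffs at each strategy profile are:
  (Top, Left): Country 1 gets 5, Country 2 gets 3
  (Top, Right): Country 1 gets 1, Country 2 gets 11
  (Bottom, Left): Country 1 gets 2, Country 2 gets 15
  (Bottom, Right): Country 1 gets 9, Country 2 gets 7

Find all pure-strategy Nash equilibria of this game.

none

(Top, Left): Country 2 prefers Right (11 > 3) — not an equilibrium.
(Top, Right): Country 1 prefers Bottom (9 > 1) — not an equilibrium.
(Bottom, Left): Country 1 prefers Top (5 > 2) — not an equilibrium.
(Bottom, Right): Country 2 prefers Left (15 > 7) — not an equilibrium.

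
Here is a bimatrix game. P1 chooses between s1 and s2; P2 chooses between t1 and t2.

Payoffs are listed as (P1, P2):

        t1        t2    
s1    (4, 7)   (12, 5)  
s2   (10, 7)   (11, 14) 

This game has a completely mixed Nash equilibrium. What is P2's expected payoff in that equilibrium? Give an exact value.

First find x, the probability P1 plays s1, from P2's indifference between t1 and t2: 7x + 7(1−x) = 5x + 14(1−x), giving x = 7/9.
Since P2 is indifferent in equilibrium, P2's expected payoff equals the payoff from either column against (7/9, 2/9). Using t1: 7(7/9) + 7(2/9) = 7.

7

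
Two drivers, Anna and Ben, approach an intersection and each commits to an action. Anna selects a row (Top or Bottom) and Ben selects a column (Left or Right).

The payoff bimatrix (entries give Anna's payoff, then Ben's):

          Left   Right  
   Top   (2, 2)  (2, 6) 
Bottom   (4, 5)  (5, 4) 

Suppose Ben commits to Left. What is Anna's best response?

Bottom

Against Left, Anna earns 2 from Top and 4 from Bottom.
So Bottom is the best response.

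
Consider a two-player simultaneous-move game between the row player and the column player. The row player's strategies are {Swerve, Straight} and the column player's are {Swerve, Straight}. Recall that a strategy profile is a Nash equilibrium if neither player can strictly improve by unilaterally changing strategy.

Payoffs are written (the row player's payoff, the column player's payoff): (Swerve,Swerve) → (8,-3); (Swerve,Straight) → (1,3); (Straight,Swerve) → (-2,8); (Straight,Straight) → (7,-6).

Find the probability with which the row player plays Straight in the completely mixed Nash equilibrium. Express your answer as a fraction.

Let r be the probability that the row player plays Swerve. In a completely mixed equilibrium, the column player must be indifferent between Swerve and Straight.
The column player's expected payoff from Swerve is −3r + 8(1−r); from Straight it is 3r − 6(1−r).
Setting these equal: −11r + 8 = 9r − 6, so r = 7/10.
Therefore the row player plays Straight with probability 1 − 7/10 = 3/10.

3/10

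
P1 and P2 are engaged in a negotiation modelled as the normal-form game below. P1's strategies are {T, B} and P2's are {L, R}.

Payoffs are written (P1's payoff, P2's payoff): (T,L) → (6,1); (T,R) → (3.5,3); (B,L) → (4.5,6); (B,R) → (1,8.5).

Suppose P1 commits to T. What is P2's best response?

Against T, P2 earns 1 from L and 3 from R.
So R is the best response.

R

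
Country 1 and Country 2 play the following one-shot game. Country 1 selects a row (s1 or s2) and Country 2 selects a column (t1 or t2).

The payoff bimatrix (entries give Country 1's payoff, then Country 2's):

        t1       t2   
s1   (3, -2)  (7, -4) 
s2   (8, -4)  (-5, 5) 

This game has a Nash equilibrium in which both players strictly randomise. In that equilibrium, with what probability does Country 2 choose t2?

Let c be the probability that Country 2 plays t1. In a completely mixed equilibrium, Country 1 must be indifferent between s1 and s2.
Country 1's expected payoff from s1 is 3c + 7(1−c); from s2 it is 8c − 5(1−c).
Setting these equal: −4c + 7 = 13c − 5, so c = 12/17.
Therefore Country 2 plays t2 with probability 1 − 12/17 = 5/17.

5/17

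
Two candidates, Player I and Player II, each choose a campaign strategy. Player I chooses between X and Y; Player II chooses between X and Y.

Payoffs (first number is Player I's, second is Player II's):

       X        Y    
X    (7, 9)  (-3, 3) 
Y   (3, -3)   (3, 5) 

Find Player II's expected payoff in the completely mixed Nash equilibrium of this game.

27/7

First find p, the probability Player I plays X, from Player II's indifference between X and Y: 9p − 3(1−p) = 3p + 5(1−p), giving p = 4/7.
Since Player II is indifferent in equilibrium, Player II's expected payoff equals the payoff from either column against (4/7, 3/7). Using X: 9(4/7) − 3(3/7) = 27/7.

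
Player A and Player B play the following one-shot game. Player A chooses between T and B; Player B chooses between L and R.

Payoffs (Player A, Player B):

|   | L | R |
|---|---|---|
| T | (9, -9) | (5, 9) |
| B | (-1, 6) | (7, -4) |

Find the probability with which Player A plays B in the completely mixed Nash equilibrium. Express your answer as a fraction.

9/14

Let p be the probability that Player A plays T. In a completely mixed equilibrium, Player B must be indifferent between L and R.
Player B's expected payoff from L is −9p + 6(1−p); from R it is 9p − 4(1−p).
Setting these equal: −15p + 6 = 13p − 4, so p = 5/14.
Therefore Player A plays B with probability 1 − 5/14 = 9/14.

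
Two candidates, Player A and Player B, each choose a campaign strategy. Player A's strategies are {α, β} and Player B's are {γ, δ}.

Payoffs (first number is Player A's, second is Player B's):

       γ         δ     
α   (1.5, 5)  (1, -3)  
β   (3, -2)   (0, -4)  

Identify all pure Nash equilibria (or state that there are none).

(α, γ): Player A prefers β (3 > 1.5) — not an equilibrium.
(α, δ): Player B prefers γ (5 > -3) — not an equilibrium.
(β, γ): Player A gets 3 ≥ 1.5 from α, and Player B gets -2 ≥ -4 from δ — Nash equilibrium.
(β, δ): Player A prefers α (1 > 0); Player B prefers γ (-2 > -4) — not an equilibrium.

(β, γ)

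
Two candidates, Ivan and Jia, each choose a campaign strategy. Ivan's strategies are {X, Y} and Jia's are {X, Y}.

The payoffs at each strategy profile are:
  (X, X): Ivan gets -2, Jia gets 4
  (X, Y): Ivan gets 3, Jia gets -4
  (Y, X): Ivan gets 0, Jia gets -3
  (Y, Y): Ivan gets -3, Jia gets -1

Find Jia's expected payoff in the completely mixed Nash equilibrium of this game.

First find x, the probability Ivan plays X, from Jia's indifference between X and Y: 4x − 3(1−x) = −4x − (1−x), giving x = 1/5.
Since Jia is indifferent in equilibrium, Jia's expected payoff equals the payoff from either column against (1/5, 4/5). Using X: 4(1/5) − 3(4/5) = -8/5.

-8/5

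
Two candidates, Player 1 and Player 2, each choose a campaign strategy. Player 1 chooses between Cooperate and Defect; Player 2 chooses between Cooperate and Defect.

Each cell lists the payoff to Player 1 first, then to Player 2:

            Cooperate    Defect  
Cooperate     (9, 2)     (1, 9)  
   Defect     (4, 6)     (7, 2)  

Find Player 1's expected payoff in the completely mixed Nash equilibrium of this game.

59/11

First find y, the probability Player 2 plays Cooperate, from Player 1's indifference between Cooperate and Defect: 9y + (1−y) = 4y + 7(1−y), giving y = 6/11.
Since Player 1 is indifferent in equilibrium, Player 1's expected payoff equals the payoff from either row against (6/11, 5/11). Using Cooperate: 9(6/11) + (5/11) = 59/11.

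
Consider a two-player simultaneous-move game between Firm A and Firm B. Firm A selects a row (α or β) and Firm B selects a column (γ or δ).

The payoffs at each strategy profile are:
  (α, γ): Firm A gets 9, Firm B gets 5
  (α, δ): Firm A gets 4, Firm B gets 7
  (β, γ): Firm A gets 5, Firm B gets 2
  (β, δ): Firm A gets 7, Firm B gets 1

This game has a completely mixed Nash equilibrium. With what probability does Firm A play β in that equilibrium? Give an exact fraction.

2/3

Let p be the probability that Firm A plays α. In a completely mixed equilibrium, Firm B must be indifferent between γ and δ.
Firm B's expected payoff from γ is 5p + 2(1−p); from δ it is 7p + (1−p).
Setting these equal: 3p + 2 = 6p + 1, so p = 1/3.
Therefore Firm A plays β with probability 1 − 1/3 = 2/3.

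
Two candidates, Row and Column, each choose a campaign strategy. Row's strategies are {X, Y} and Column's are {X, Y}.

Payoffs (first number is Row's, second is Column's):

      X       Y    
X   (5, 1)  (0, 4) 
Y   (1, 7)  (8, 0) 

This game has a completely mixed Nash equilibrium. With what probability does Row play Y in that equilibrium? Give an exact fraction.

Let x be the probability that Row plays X. In a completely mixed equilibrium, Column must be indifferent between X and Y.
Column's expected payoff from X is x + 7(1−x); from Y it is 4x.
Setting these equal: −6x + 7 = 4x, so x = 7/10.
Therefore Row plays Y with probability 1 − 7/10 = 3/10.

3/10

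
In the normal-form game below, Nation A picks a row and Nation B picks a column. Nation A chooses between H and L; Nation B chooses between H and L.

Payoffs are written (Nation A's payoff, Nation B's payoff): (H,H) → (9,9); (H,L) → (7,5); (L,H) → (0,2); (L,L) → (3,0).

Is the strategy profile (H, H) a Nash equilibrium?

Yes

At (H, H), Nation A earns 9; switching to L would give 0, so Nation A has no profitable deviation.
Nation B earns 9; switching to L would give 5, so Nation B has no profitable deviation.
Neither player can gain by a unilateral deviation, so this profile is a Nash equilibrium.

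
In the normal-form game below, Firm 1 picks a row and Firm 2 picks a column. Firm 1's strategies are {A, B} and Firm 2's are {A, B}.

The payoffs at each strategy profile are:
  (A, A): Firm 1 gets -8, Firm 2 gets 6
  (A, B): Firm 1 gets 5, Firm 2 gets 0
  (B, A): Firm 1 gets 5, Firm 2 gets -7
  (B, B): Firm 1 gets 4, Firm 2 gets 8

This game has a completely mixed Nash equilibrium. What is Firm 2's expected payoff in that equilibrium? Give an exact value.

16/7

First find p, the probability Firm 1 plays A, from Firm 2's indifference between A and B: 6p − 7(1−p) = 8(1−p), giving p = 5/7.
Since Firm 2 is indifferent in equilibrium, Firm 2's expected payoff equals the payoff from either column against (5/7, 2/7). Using A: 6(5/7) − 7(2/7) = 16/7.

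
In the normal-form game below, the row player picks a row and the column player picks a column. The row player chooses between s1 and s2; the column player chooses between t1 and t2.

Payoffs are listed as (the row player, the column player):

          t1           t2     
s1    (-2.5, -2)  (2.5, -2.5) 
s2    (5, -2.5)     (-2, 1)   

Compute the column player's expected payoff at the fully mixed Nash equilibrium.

-33/16

First find p, the probability the row player plays s1, from the column player's indifference between t1 and t2: −2p − 2.5(1−p) = −2.5p + (1−p), giving p = 7/8.
Since the column player is indifferent in equilibrium, the column player's expected payoff equals the payoff from either column against (7/8, 1/8). Using t1: −2(7/8) − 2.5(1/8) = -33/16.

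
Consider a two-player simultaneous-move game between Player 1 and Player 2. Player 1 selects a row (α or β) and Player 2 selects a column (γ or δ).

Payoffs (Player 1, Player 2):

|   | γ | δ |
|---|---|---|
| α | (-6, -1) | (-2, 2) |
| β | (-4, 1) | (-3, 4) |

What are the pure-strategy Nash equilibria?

(α, γ): Player 1 prefers β (-4 > -6); Player 2 prefers δ (2 > -1) — not an equilibrium.
(α, δ): Player 1 gets -2 ≥ -3 from β, and Player 2 gets 2 ≥ -1 from γ — Nash equilibrium.
(β, γ): Player 2 prefers δ (4 > 1) — not an equilibrium.
(β, δ): Player 1 prefers α (-2 > -3) — not an equilibrium.

(α, δ)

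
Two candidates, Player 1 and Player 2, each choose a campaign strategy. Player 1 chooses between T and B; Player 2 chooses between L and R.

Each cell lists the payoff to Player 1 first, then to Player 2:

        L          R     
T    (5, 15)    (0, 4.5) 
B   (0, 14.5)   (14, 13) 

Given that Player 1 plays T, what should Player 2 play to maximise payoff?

Against T, Player 2 earns 15 from L and 4.5 from R.
So L is the best response.

L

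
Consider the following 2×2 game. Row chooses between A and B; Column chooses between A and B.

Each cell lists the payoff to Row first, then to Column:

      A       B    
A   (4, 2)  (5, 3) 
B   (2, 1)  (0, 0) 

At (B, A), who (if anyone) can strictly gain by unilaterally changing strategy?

Row

Row at (B, A) earns 2; deviating to A yields 4 — a strict improvement.
Column earns 1; deviating to B yields 0 — not better.
Only Row has a strictly profitable deviation.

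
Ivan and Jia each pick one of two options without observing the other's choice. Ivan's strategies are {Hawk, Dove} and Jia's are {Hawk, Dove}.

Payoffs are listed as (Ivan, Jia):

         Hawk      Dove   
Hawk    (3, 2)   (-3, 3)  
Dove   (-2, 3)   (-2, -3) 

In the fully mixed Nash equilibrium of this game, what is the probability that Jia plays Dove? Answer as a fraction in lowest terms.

5/6

Let c be the probability that Jia plays Hawk. In a completely mixed equilibrium, Ivan must be indifferent between Hawk and Dove.
Ivan's expected payoff from Hawk is 3c − 3(1−c); from Dove it is −2c − 2(1−c).
Setting these equal: 6c − 3 = -2, so c = 1/6.
Therefore Jia plays Dove with probability 1 − 1/6 = 5/6.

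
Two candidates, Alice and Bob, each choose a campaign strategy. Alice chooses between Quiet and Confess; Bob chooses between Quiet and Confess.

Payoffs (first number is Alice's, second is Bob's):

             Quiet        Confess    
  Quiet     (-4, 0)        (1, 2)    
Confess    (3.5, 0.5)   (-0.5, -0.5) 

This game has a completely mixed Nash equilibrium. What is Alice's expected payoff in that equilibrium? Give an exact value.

First find q, the probability Bob plays Quiet, from Alice's indifference between Quiet and Confess: −4q + (1−q) = 3.5q − 0.5(1−q), giving q = 1/6.
Since Alice is indifferent in equilibrium, Alice's expected payoff equals the payoff from either row against (1/6, 5/6). Using Quiet: −4(1/6) + (5/6) = 1/6.

1/6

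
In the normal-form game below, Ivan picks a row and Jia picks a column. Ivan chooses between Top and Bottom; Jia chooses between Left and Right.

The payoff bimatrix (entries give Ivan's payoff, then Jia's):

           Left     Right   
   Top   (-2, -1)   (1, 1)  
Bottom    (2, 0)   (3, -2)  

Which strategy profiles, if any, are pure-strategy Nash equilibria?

(Top, Left): Ivan prefers Bottom (2 > -2); Jia prefers Right (1 > -1) — not an equilibrium.
(Top, Right): Ivan prefers Bottom (3 > 1) — not an equilibrium.
(Bottom, Left): Ivan gets 2 ≥ -2 from Top, and Jia gets 0 ≥ -2 from Right — Nash equilibrium.
(Bottom, Right): Jia prefers Left (0 > -2) — not an equilibrium.

(Bottom, Left)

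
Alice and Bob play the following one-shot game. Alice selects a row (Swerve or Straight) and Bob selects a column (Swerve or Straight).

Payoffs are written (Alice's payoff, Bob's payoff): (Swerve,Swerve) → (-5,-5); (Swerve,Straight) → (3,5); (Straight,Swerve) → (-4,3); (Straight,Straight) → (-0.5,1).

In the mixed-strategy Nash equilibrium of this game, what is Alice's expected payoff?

First find q, the probability Bob plays Swerve, from Alice's indifference between Swerve and Straight: −5q + 3(1−q) = −4q − 0.5(1−q), giving q = 7/9.
Since Alice is indifferent in equilibrium, Alice's expected payoff equals the payoff from either row against (7/9, 2/9). Using Swerve: −5(7/9) + 3(2/9) = -29/9.

-29/9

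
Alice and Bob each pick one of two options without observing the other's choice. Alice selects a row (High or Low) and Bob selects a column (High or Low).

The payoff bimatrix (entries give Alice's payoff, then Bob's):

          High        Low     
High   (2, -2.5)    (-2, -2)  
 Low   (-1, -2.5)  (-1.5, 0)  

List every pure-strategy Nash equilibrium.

(High, High): Bob prefers Low (-2 > -2.5) — not an equilibrium.
(High, Low): Alice prefers Low (-1.5 > -2) — not an equilibrium.
(Low, High): Alice prefers High (2 > -1); Bob prefers Low (0 > -2.5) — not an equilibrium.
(Low, Low): Alice gets -1.5 ≥ -2 from High, and Bob gets 0 ≥ -2.5 from High — Nash equilibrium.

(Low, Low)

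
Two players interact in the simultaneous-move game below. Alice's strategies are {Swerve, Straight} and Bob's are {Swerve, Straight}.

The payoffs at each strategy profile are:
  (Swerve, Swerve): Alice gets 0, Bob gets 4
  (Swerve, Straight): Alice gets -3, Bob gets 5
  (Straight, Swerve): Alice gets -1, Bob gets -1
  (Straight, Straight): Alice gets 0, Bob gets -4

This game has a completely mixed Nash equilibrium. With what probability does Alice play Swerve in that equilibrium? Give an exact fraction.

3/4

Let p be the probability that Alice plays Swerve. In a completely mixed equilibrium, Bob must be indifferent between Swerve and Straight.
Bob's expected payoff from Swerve is 4p − (1−p); from Straight it is 5p − 4(1−p).
Setting these equal: 5p − 1 = 9p − 4, so p = 3/4.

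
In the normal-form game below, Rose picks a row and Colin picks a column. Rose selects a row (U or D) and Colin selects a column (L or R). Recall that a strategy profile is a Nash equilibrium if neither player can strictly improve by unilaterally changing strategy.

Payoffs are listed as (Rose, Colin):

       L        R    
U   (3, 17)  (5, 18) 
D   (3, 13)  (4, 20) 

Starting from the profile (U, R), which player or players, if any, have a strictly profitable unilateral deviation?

Rose at (U, R) earns 5; deviating to D yields 4 — not better.
Colin earns 18; deviating to L yields 17 — not better.
Neither player can strictly improve; the profile is a Nash equilibrium.

Neither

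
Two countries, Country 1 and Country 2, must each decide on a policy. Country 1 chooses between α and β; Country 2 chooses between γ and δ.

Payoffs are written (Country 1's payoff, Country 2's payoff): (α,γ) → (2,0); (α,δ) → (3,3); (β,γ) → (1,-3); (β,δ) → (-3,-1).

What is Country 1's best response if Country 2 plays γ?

α

Against γ, Country 1 earns 2 from α and 1 from β.
So α is the best response.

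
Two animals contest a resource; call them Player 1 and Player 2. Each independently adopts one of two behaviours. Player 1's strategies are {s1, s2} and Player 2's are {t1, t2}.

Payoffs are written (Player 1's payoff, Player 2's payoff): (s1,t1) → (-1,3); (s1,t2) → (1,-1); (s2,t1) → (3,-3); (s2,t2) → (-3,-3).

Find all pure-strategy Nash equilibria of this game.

(s1, t1): Player 1 prefers s2 (3 > -1) — not an equilibrium.
(s1, t2): Player 2 prefers t1 (3 > -1) — not an equilibrium.
(s2, t1): Player 1 gets 3 ≥ -1 from s1, and Player 2 gets -3 ≥ -3 from t2 — Nash equilibrium.
(s2, t2): Player 1 prefers s1 (1 > -3) — not an equilibrium.

(s2, t1)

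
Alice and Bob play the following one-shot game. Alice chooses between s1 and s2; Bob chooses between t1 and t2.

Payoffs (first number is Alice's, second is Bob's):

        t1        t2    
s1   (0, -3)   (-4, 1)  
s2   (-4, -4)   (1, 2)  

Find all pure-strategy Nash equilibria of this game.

(s1, t1): Bob prefers t2 (1 > -3) — not an equilibrium.
(s1, t2): Alice prefers s2 (1 > -4) — not an equilibrium.
(s2, t1): Alice prefers s1 (0 > -4); Bob prefers t2 (2 > -4) — not an equilibrium.
(s2, t2): Alice gets 1 ≥ -4 from s1, and Bob gets 2 ≥ -4 from t1 — Nash equilibrium.

(s2, t2)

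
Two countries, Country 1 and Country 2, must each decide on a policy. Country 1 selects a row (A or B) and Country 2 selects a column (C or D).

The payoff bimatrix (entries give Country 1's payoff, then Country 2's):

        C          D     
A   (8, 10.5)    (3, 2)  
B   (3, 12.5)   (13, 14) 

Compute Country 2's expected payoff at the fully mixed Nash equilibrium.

First find x, the probability Country 1 plays A, from Country 2's indifference between C and D: 10.5x + 12.5(1−x) = 2x + 14(1−x), giving x = 3/20.
Since Country 2 is indifferent in equilibrium, Country 2's expected payoff equals the payoff from either column against (3/20, 17/20). Using C: 10.5(3/20) + 12.5(17/20) = 61/5.

61/5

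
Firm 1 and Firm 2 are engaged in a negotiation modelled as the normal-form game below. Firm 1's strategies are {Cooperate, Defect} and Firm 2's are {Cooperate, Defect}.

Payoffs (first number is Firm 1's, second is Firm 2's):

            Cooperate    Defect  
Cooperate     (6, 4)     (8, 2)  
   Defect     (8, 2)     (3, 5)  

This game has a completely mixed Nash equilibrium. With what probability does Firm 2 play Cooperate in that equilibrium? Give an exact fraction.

5/7

Let c be the probability that Firm 2 plays Cooperate. In a completely mixed equilibrium, Firm 1 must be indifferent between Cooperate and Defect.
Firm 1's expected payoff from Cooperate is 6c + 8(1−c); from Defect it is 8c + 3(1−c).
Setting these equal: −2c + 8 = 5c + 3, so c = 5/7.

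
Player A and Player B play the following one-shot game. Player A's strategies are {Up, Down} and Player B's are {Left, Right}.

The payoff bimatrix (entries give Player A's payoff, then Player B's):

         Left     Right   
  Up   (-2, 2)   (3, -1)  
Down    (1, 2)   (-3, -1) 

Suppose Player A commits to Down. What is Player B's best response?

Left

Against Down, Player B earns 2 from Left and -1 from Right.
So Left is the best response.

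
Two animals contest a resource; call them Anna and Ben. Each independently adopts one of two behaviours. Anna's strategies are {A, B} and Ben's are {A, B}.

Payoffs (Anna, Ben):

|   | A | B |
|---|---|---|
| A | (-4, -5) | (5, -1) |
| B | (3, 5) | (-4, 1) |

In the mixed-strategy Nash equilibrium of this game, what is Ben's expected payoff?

0

First find p, the probability Anna plays A, from Ben's indifference between A and B: −5p + 5(1−p) = −p + (1−p), giving p = 1/2.
Since Ben is indifferent in equilibrium, Ben's expected payoff equals the payoff from either column against (1/2, 1/2). Using A: −5(1/2) + 5(1/2) = 0.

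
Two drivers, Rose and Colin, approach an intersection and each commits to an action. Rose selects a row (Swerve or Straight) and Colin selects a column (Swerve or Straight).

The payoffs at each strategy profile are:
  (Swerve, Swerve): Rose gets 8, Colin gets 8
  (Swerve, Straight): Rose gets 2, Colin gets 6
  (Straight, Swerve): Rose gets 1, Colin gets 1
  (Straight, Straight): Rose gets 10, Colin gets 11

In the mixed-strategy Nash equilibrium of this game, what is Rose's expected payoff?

26/5

First find q, the probability Colin plays Swerve, from Rose's indifference between Swerve and Straight: 8q + 2(1−q) = q + 10(1−q), giving q = 8/15.
Since Rose is indifferent in equilibrium, Rose's expected payoff equals the payoff from either row against (8/15, 7/15). Using Swerve: 8(8/15) + 2(7/15) = 26/5.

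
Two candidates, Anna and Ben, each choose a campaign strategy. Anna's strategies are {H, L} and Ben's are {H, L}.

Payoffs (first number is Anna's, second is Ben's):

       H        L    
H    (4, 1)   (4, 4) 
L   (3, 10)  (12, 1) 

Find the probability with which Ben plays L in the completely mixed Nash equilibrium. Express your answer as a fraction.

Let c be the probability that Ben plays H. In a completely mixed equilibrium, Anna must be indifferent between H and L.
Anna's expected payoff from H is 4c + 4(1−c); from L it is 3c + 12(1−c).
Setting these equal: 4 = −9c + 12, so c = 8/9.
Therefore Ben plays L with probability 1 − 8/9 = 1/9.

1/9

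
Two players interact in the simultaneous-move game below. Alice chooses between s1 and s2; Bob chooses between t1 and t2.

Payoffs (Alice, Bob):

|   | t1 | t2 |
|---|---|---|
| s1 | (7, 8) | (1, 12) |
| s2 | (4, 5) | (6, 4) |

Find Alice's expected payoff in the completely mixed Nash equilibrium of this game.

19/4

First find y, the probability Bob plays t1, from Alice's indifference between s1 and s2: 7y + (1−y) = 4y + 6(1−y), giving y = 5/8.
Since Alice is indifferent in equilibrium, Alice's expected payoff equals the payoff from either row against (5/8, 3/8). Using s1: 7(5/8) + (3/8) = 19/4.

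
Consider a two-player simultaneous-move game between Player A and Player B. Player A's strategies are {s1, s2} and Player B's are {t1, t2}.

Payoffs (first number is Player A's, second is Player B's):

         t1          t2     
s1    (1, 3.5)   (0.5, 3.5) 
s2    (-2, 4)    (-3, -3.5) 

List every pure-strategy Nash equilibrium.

(s1, t1) and (s1, t2)

(s1, t1): Player A gets 1 ≥ -2 from s2, and Player B gets 3.5 ≥ 3.5 from t2 — Nash equilibrium.
(s1, t2): Player A gets 0.5 ≥ -3 from s2, and Player B gets 3.5 ≥ 3.5 from t1 — Nash equilibrium.
(s2, t1): Player A prefers s1 (1 > -2) — not an equilibrium.
(s2, t2): Player A prefers s1 (0.5 > -3); Player B prefers t1 (4 > -3.5) — not an equilibrium.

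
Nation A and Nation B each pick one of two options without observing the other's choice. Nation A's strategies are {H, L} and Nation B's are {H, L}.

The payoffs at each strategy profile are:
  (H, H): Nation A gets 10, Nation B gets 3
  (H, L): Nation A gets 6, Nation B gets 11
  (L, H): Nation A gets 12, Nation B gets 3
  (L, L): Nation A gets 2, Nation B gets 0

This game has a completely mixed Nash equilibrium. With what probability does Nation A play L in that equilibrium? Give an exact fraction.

8/11

Let r be the probability that Nation A plays H. In a completely mixed equilibrium, Nation B must be indifferent between H and L.
Nation B's expected payoff from H is 3r + 3(1−r); from L it is 11r.
Setting these equal: 3 = 11r, so r = 3/11.
Therefore Nation A plays L with probability 1 − 3/11 = 8/11.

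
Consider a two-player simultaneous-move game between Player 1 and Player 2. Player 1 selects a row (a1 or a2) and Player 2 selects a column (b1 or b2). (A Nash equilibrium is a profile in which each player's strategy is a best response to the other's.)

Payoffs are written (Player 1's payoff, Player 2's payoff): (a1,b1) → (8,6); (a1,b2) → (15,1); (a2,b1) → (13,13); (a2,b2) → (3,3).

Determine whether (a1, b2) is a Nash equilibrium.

No

At (a1, b2), Player 1 earns 15; switching to a2 would give 3, so Player 1 has no profitable deviation.
Player 2 earns 1; switching to b1 would give 6, so Player 2 would deviate.
Since at least one player can profitably deviate, this is not a Nash equilibrium.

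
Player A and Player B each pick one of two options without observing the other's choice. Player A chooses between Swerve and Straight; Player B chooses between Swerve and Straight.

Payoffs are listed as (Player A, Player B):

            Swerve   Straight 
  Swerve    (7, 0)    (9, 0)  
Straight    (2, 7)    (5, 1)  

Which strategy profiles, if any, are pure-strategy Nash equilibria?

(Swerve, Swerve) and (Swerve, Straight)

(Swerve, Swerve): Player A gets 7 ≥ 2 from Straight, and Player B gets 0 ≥ 0 from Straight — Nash equilibrium.
(Swerve, Straight): Player A gets 9 ≥ 5 from Straight, and Player B gets 0 ≥ 0 from Swerve — Nash equilibrium.
(Straight, Swerve): Player A prefers Swerve (7 > 2) — not an equilibrium.
(Straight, Straight): Player A prefers Swerve (9 > 5); Player B prefers Swerve (7 > 1) — not an equilibrium.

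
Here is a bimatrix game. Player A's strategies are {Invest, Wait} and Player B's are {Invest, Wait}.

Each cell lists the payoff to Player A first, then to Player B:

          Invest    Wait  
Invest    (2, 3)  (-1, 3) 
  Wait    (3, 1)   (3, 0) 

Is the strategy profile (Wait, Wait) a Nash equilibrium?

At (Wait, Wait), Player A earns 3; switching to Invest would give -1, so Player A has no profitable deviation.
Player B earns 0; switching to Invest would give 1, so Player B would deviate.
Since at least one player can profitably deviate, this is not a Nash equilibrium.

No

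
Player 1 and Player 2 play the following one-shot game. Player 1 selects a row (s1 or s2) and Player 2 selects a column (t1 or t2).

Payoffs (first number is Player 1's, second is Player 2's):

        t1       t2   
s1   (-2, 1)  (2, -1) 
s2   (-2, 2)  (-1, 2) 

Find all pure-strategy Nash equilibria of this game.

(s1, t1): Player 1 gets -2 ≥ -2 from s2, and Player 2 gets 1 ≥ -1 from t2 — Nash equilibrium.
(s1, t2): Player 2 prefers t1 (1 > -1) — not an equilibrium.
(s2, t1): Player 1 gets -2 ≥ -2 from s1, and Player 2 gets 2 ≥ 2 from t2 — Nash equilibrium.
(s2, t2): Player 1 prefers s1 (2 > -1) — not an equilibrium.

(s1, t1) and (s2, t1)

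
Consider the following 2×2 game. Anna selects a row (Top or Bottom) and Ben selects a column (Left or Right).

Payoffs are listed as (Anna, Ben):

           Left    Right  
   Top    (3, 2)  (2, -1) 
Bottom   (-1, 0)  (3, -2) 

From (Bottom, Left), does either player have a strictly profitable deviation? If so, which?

Anna

Anna at (Bottom, Left) earns -1; deviating to Top yields 3 — a strict improvement.
Ben earns 0; deviating to Right yields -2 — not better.
Only Anna has a strictly profitable deviation.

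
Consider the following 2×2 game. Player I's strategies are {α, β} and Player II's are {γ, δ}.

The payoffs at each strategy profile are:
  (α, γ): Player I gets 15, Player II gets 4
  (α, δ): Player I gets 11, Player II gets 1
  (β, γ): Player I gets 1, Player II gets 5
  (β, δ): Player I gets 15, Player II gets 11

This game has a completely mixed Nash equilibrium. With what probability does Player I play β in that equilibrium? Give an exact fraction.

Let p be the probability that Player I plays α. In a completely mixed equilibrium, Player II must be indifferent between γ and δ.
Player II's expected payoff from γ is 4p + 5(1−p); from δ it is p + 11(1−p).
Setting these equal: −p + 5 = −10p + 11, so p = 2/3.
Therefore Player I plays β with probability 1 − 2/3 = 1/3.

1/3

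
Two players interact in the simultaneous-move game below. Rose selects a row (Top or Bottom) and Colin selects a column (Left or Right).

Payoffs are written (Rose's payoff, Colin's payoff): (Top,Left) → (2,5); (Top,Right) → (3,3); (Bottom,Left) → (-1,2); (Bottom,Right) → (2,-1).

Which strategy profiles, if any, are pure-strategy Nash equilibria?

(Top, Left): Rose gets 2 ≥ -1 from Bottom, and Colin gets 5 ≥ 3 from Right — Nash equilibrium.
(Top, Right): Colin prefers Left (5 > 3) — not an equilibrium.
(Bottom, Left): Rose prefers Top (2 > -1) — not an equilibrium.
(Bottom, Right): Rose prefers Top (3 > 2); Colin prefers Left (2 > -1) — not an equilibrium.

(Top, Left)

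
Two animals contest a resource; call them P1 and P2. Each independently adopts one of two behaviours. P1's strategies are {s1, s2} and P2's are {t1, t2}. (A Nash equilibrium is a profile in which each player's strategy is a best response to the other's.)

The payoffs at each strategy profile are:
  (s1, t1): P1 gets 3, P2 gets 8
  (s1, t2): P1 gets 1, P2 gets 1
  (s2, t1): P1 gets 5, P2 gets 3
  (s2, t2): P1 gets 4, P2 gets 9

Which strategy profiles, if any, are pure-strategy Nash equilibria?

(s2, t2)

(s1, t1): P1 prefers s2 (5 > 3) — not an equilibrium.
(s1, t2): P1 prefers s2 (4 > 1); P2 prefers t1 (8 > 1) — not an equilibrium.
(s2, t1): P2 prefers t2 (9 > 3) — not an equilibrium.
(s2, t2): P1 gets 4 ≥ 1 from s1, and P2 gets 9 ≥ 3 from t1 — Nash equilibrium.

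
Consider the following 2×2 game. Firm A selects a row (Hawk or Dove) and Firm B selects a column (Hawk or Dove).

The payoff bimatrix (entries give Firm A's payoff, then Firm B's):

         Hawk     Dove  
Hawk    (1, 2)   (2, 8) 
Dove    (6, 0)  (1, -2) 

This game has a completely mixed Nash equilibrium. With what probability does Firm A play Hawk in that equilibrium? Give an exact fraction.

1/4

Let p be the probability that Firm A plays Hawk. In a completely mixed equilibrium, Firm B must be indifferent between Hawk and Dove.
Firm B's expected payoff from Hawk is 2p; from Dove it is 8p − 2(1−p).
Setting these equal: 2p = 10p − 2, so p = 1/4.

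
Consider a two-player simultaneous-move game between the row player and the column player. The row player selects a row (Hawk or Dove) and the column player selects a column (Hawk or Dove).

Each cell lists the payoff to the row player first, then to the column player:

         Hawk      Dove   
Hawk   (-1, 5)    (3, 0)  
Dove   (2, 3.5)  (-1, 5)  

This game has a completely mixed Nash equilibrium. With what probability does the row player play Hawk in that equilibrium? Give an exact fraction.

3/13

Let x be the probability that the row player plays Hawk. In a completely mixed equilibrium, the column player must be indifferent between Hawk and Dove.
The column player's expected payoff from Hawk is 5x + 3.5(1−x); from Dove it is 5(1−x).
Setting these equal: 1.5x + 3.5 = −5x + 5, so x = 3/13.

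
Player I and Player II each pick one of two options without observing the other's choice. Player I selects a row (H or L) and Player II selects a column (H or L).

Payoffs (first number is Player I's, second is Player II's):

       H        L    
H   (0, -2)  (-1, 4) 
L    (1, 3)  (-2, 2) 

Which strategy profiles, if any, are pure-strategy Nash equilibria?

(H, L) and (L, H)

(H, H): Player I prefers L (1 > 0); Player II prefers L (4 > -2) — not an equilibrium.
(H, L): Player I gets -1 ≥ -2 from L, and Player II gets 4 ≥ -2 from H — Nash equilibrium.
(L, H): Player I gets 1 ≥ 0 from H, and Player II gets 3 ≥ 2 from L — Nash equilibrium.
(L, L): Player I prefers H (-1 > -2); Player II prefers H (3 > 2) — not an equilibrium.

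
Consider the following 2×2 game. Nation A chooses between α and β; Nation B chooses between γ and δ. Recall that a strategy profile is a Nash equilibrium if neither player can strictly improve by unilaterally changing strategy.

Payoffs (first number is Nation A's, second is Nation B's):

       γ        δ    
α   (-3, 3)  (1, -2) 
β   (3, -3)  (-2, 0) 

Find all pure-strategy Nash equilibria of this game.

none

(α, γ): Nation A prefers β (3 > -3) — not an equilibrium.
(α, δ): Nation B prefers γ (3 > -2) — not an equilibrium.
(β, γ): Nation B prefers δ (0 > -3) — not an equilibrium.
(β, δ): Nation A prefers α (1 > -2) — not an equilibrium.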